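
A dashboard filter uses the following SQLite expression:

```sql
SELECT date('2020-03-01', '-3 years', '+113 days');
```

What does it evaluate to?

2017-06-22

Adding -3 years to 2020-03-01 gives 2017-03-01.
Applying '+113 days' to 2017-03-01: counting 113 days forward gives 2017-06-22.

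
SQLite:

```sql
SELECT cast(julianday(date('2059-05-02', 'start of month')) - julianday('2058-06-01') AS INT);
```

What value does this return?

334

`start of month` rewinds 2059-05-02 to 2059-05-01.
29 days remain in June 2058 after the 1st (30 − 1).
Full months from July 2058 through April 2059 contribute their day counts.
Then 1 day into May 2059.
Total: 29 + 31 + 31 + 30 + 31 + 30 + 31 + 31 + 28 + 31 + 30 + 1 = 334.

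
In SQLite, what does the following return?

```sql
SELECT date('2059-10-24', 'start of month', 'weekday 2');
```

2059-10-07

`start of month` rewinds 2059-10-24 to 2059-10-01.
`weekday 2` advances to the next Tuesday; 2059-10-01 is a Wednesday, so it moves forward to 2059-10-07.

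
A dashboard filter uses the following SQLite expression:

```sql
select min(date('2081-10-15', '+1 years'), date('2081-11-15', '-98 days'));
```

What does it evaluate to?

2081-08-09

date('2081-10-15', '+1 years') → 2082-10-15.
date('2081-11-15', '-98 days') → 2081-08-09.
Earlier of the two is 2081-08-09.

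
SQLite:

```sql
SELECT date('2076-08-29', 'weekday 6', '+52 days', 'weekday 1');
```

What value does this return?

`weekday 6` advances to the next Saturday; 2076-08-29 is already a Saturday, so it stays at 2076-08-29.
Applying '+52 days' to 2076-08-29: counting 52 days forward gives 2076-10-20.
`weekday 1` advances to the next Monday; 2076-10-20 is a Tuesday, so it moves forward to 2076-10-26.

2076-10-26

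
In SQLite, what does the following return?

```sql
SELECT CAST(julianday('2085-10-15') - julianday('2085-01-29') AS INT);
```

2 days remain in January 2085 after the 29th (31 − 29).
Full months from February 2085 through September 2085 contribute their day counts.
Then 15 days into October 2085.
Total: 2 + 28 + 31 + 30 + 31 + 30 + 31 + 31 + 30 + 15 = 259.

259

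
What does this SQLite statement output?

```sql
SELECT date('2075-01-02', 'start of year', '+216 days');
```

`start of year` rewinds 2075-01-02 to 2075-01-01.
Applying '+216 days' to 2075-01-01: counting 216 days forward gives 2075-08-05.

2075-08-05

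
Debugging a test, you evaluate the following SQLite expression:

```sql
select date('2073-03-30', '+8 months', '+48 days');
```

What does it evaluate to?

Adding +8 months to 2073-03-30 gives 2073-11-30.
Applying '+48 days' to 2073-11-30: counting 48 days forward gives 2074-01-17.

2074-01-17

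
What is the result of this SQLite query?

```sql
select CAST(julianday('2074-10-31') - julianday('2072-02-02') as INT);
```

27 days remain in February 2072 after the 2nd (29 − 2).
Full months from March 2072 through September 2074 contribute their day counts.
Then 31 days into October 2074.
Total: 27 + 31 + 30 + 31 + 30 + 31 + 31 + 30 + 31 + 30 + 31 + 31 + 28 + 31 + 30 + 31 + 30 + 31 + 31 + 30 + 31 + 30 + 31 + 31 + 28 + 31 + 30 + 31 + 30 + 31 + 31 + 30 + 31 = 1002.

1002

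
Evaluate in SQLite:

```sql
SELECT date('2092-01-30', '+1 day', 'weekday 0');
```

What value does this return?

Advancing 1 more day within January lands on 2092-01-31.
`weekday 0` advances to the next Sunday; 2092-01-31 is a Thursday, so it moves forward to 2092-02-03.

2092-02-03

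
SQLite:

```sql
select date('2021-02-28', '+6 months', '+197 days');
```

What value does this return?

Adding +6 months to 2021-02-28 gives 2021-08-28.
Applying '+197 days' to 2021-08-28: counting 197 days forward gives 2022-03-13.

2022-03-13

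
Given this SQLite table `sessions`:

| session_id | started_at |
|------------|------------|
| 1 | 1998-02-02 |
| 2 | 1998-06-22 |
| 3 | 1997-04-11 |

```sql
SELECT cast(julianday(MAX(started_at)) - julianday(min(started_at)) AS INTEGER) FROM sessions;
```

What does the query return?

437

MIN = 1997-04-11, MAX = 1998-06-22.
19 days remain in April 1997 after the 11th (30 − 11).
Full months from May 1997 through May 1998 contribute their day counts.
Then 22 days into June 1998.
Total: 19 + 31 + 30 + 31 + 31 + 30 + 31 + 30 + 31 + 31 + 28 + 31 + 30 + 31 + 22 = 437.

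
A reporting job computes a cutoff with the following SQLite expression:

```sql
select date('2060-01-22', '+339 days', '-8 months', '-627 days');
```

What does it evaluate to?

Applying '+339 days' to 2060-01-22: counting 339 days forward gives 2060-12-26.
Adding -8 months to 2060-12-26 gives 2060-04-26.
Applying '-627 days' to 2060-04-26: counting 627 days back gives 2058-08-08.

2058-08-08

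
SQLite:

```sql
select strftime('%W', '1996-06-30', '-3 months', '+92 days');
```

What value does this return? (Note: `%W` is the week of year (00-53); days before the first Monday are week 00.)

First apply '-3 months', '+92 days': 1996-06-30 → 1996-06-30.
1996-06-30 is a Sunday. SQLite's %W counts Mondays since the year started; the result is 26.

26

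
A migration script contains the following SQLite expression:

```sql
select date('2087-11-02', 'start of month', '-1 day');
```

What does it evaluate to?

`start of month` rewinds 2087-11-02 to 2087-11-01.
Going back 1 day from 2087-11-01 reaches 2087-10-31 (last day of October, 31 days).

2087-10-31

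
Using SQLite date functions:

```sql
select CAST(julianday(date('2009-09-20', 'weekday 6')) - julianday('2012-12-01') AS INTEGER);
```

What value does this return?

-1162

`weekday 6` advances to the next Saturday; 2009-09-20 is a Sunday, so it moves forward to 2009-09-26.
4 days remain in September 2009 after the 26th (30 − 26).
Full months from October 2009 through November 2012 contribute their day counts.
Then 1 day into December 2012.
Total: 4 + 31 + 30 + 31 + 31 + 28 + 31 + 30 + 31 + 30 + 31 + 31 + 30 + 31 + 30 + 31 + 31 + 28 + 31 + 30 + 31 + 30 + 31 + 31 + 30 + 31 + 30 + 31 + 31 + 29 + 31 + 30 + 31 + 30 + 31 + 31 + 30 + 31 + 30 + 1 = 1162.
The subtraction is earlier − later, so the result is −1162 → -1162.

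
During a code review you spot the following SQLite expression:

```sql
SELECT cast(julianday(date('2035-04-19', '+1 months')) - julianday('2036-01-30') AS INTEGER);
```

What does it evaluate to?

Adding +1 month to 2035-04-19 gives 2035-05-19.
12 days remain in May 2035 after the 19th (31 − 19).
Full months from June 2035 through December 2035 contribute their day counts.
Then 30 days into January 2036.
Total: 12 + 30 + 31 + 31 + 30 + 31 + 30 + 31 + 30 = 256.
The subtraction is earlier − later, so the result is −256 → -256.

-256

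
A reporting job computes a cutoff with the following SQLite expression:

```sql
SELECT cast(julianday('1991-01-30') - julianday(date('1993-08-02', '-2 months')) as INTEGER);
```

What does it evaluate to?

-854

Adding -2 months to 1993-08-02 gives 1993-06-02.
1 day remains in January 1991 after the 30th (31 − 30).
Full months from February 1991 through May 1993 contribute their day counts.
Then 2 days into June 1993.
Total: 1 + 28 + 31 + 30 + 31 + 30 + 31 + 31 + 30 + 31 + 30 + 31 + 31 + 29 + 31 + 30 + 31 + 30 + 31 + 31 + 30 + 31 + 30 + 31 + 31 + 28 + 31 + 30 + 31 + 2 = 854.
The subtraction is earlier − later, so the result is −854 → -854.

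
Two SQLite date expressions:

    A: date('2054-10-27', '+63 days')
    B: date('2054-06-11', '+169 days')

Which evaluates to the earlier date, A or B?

A = 2054-12-29.
B = 2054-11-27.
B is earlier.

B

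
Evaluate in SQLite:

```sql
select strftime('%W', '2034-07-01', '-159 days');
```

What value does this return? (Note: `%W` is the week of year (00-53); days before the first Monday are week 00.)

04

First apply '-159 days': 2034-07-01 → 2034-01-23.
2034-01-23 is a Monday. SQLite's %W counts Mondays since the year started; the result is 04.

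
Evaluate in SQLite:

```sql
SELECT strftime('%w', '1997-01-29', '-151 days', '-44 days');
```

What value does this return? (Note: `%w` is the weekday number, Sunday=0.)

4

First apply '-151 days', '-44 days': 1997-01-29 → 1996-07-18.
1996-07-18 is a Thursday; with Sunday=0 that is 4.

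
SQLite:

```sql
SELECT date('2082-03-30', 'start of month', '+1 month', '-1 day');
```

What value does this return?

2082-03-31

`start of month` rewinds 2082-03-30 to 2082-03-01.
Adding +1 month to 2082-03-01 gives 2082-04-01.
Going back 1 day from 2082-04-01 reaches 2082-03-31 (last day of March, 31 days).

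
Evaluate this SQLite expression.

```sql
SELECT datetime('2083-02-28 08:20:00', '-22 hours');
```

-22 hours from 2083-02-28 08:20:00 is 2083-02-27 10:20:00 (crosses midnight).

2083-02-27 10:20:00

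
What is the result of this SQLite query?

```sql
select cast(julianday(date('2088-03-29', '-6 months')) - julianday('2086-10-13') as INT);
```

Adding -6 months to 2088-03-29 gives 2087-09-29.
18 days remain in October 2086 after the 13th (31 − 13).
Full months from November 2086 through August 2087 contribute their day counts.
Then 29 days into September 2087.
Total: 18 + 30 + 31 + 31 + 28 + 31 + 30 + 31 + 30 + 31 + 31 + 29 = 351.

351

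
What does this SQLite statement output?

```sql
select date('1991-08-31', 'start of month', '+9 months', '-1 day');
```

1992-04-30

`start of month` rewinds 1991-08-31 to 1991-08-01.
Adding +9 months to 1991-08-01 gives 1992-05-01.
Going back 1 day from 1992-05-01 reaches 1992-04-30 (last day of April, 30 days).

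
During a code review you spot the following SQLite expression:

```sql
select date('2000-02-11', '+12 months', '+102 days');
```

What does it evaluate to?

Adding +12 months to 2000-02-11 gives 2001-02-11.
Applying '+102 days' to 2001-02-11: counting 102 days forward gives 2001-05-24.

2001-05-24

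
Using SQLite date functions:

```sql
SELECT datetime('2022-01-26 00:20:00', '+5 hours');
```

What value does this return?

2022-01-26 05:20:00

+5 hours from 2022-01-26 00:20:00 is 2022-01-26 05:20:00.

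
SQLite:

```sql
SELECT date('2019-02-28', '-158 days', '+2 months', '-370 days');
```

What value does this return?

2017-11-18

Applying '-158 days' to 2019-02-28: counting 158 days back gives 2018-09-23.
Adding +2 months to 2018-09-23 gives 2018-11-23.
Applying '-370 days' to 2018-11-23: counting 370 days back gives 2017-11-18.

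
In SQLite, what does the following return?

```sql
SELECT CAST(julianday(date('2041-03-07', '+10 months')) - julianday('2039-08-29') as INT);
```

Adding +10 months to 2041-03-07 gives 2042-01-07.
2 days remain in August 2039 after the 29th (31 − 29).
Full months from September 2039 through December 2041 contribute their day counts.
Then 7 days into January 2042.
Total: 2 + 30 + 31 + 30 + 31 + 31 + 29 + 31 + 30 + 31 + 30 + 31 + 31 + 30 + 31 + 30 + 31 + 31 + 28 + 31 + 30 + 31 + 30 + 31 + 31 + 30 + 31 + 30 + 31 + 7 = 862.

862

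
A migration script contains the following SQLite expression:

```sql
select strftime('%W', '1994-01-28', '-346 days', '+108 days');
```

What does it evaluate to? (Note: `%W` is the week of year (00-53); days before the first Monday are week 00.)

First apply '-346 days', '+108 days': 1994-01-28 → 1993-06-04.
1993-06-04 is a Friday. SQLite's %W counts Mondays since the year started; the result is 22.

22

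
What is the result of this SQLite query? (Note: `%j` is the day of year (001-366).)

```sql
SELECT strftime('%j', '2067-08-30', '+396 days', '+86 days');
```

First apply '+396 days', '+86 days': 2067-08-30 → 2068-12-24.
Day-of-year for 2068-12-24: days since 2068-01-01 inclusive = 359, zero-padded to 359.

359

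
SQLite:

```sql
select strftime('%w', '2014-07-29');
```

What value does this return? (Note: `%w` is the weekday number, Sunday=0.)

2014-07-29 is a Tuesday; with Sunday=0 that is 2.

2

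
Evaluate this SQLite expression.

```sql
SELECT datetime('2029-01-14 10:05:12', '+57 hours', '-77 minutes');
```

2029-01-16 17:48:12

+57 hours from 2029-01-14 10:05:12 is 2029-01-16 19:05:12 (crosses midnight).
77 minutes = 1h 17m; -77 minutes from 2029-01-16 19:05:12 is 2029-01-16 17:48:12.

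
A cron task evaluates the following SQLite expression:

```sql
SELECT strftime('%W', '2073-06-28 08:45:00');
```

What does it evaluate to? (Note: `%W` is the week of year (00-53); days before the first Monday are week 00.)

26

2073-06-28 is a Wednesday. SQLite's %W counts Mondays since the year started; the result is 26.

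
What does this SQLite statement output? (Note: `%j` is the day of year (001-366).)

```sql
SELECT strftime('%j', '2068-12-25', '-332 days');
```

028

First apply '-332 days': 2068-12-25 → 2068-01-28.
Day-of-year for 2068-01-28: days since 2068-01-01 inclusive = 28, zero-padded to 028.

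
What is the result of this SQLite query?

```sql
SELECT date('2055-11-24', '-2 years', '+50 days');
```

Adding -2 years to 2055-11-24 gives 2053-11-24.
Applying '+50 days' to 2053-11-24: counting 50 days forward gives 2054-01-13.

2054-01-13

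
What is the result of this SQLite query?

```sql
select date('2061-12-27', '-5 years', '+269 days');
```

2057-09-22

Adding -5 years to 2061-12-27 gives 2056-12-27.
Applying '+269 days' to 2056-12-27: counting 269 days forward gives 2057-09-22.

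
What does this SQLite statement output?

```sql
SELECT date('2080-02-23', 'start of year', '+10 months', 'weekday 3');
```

2080-11-06

`start of year` rewinds 2080-02-23 to 2080-01-01.
Adding +10 months to 2080-01-01 gives 2080-11-01.
`weekday 3` advances to the next Wednesday; 2080-11-01 is a Friday, so it moves forward to 2080-11-06.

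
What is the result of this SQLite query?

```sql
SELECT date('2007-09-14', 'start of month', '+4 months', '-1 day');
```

`start of month` rewinds 2007-09-14 to 2007-09-01.
Adding +4 months to 2007-09-01 gives 2008-01-01.
Going back 1 day from 2008-01-01 reaches 2007-12-31 (last day of December, 31 days).

2007-12-31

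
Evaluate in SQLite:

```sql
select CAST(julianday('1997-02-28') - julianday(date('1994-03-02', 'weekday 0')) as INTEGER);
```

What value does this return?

1090

`weekday 0` advances to the next Sunday; 1994-03-02 is a Wednesday, so it moves forward to 1994-03-06.
25 days remain in March 1994 after the 6th (31 − 6).
Full months from April 1994 through January 1997 contribute their day counts.
Then 28 days into February 1997.
Total: 25 + 30 + 31 + 30 + 31 + 31 + 30 + 31 + 30 + 31 + 31 + 28 + 31 + 30 + 31 + 30 + 31 + 31 + 30 + 31 + 30 + 31 + 31 + 29 + 31 + 30 + 31 + 30 + 31 + 31 + 30 + 31 + 30 + 31 + 31 + 28 = 1090.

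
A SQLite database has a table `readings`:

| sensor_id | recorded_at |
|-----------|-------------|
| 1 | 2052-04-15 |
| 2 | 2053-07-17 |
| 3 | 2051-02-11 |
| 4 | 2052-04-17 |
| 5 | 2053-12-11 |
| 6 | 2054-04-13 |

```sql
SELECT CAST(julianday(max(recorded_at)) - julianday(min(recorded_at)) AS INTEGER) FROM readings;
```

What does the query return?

1157

MIN = 2051-02-11, MAX = 2054-04-13.
17 days remain in February 2051 after the 11th (28 − 11).
Full months from March 2051 through March 2054 contribute their day counts.
Then 13 days into April 2054.
Total: 17 + 31 + 30 + 31 + 30 + 31 + 31 + 30 + 31 + 30 + 31 + 31 + 29 + 31 + 30 + 31 + 30 + 31 + 31 + 30 + 31 + 30 + 31 + 31 + 28 + 31 + 30 + 31 + 30 + 31 + 31 + 30 + 31 + 30 + 31 + 31 + 28 + 31 + 13 = 1157.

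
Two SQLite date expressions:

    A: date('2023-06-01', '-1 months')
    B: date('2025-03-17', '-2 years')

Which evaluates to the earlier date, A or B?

A = 2023-05-01.
B = 2023-03-17.
B is earlier.

B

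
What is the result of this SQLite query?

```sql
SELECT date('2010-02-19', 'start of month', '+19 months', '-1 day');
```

`start of month` rewinds 2010-02-19 to 2010-02-01.
Adding +19 months to 2010-02-01 gives 2011-09-01.
Going back 1 day from 2011-09-01 reaches 2011-08-31 (last day of August, 31 days).

2011-08-31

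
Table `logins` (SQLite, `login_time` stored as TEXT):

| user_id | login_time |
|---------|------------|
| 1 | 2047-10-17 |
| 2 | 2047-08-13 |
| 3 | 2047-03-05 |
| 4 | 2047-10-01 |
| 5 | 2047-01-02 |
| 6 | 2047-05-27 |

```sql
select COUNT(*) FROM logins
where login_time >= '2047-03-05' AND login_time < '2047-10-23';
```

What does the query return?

Rows in [2047-03-05, 2047-10-23): 2047-10-17, 2047-08-13, 2047-03-05, 2047-10-01, 2047-05-27 → 5 rows.

5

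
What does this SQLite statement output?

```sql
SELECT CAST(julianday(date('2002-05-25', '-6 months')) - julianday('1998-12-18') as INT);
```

1073

Adding -6 months to 2002-05-25 gives 2001-11-25.
13 days remain in December 1998 after the 18th (31 − 18).
Full months from January 1999 through October 2001 contribute their day counts.
Then 25 days into November 2001.
Total: 13 + 31 + 28 + 31 + 30 + 31 + 30 + 31 + 31 + 30 + 31 + 30 + 31 + 31 + 29 + 31 + 30 + 31 + 30 + 31 + 31 + 30 + 31 + 30 + 31 + 31 + 28 + 31 + 30 + 31 + 30 + 31 + 31 + 30 + 31 + 25 = 1073.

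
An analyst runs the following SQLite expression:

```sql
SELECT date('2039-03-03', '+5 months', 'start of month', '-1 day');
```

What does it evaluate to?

2039-07-31

Adding +5 months to 2039-03-03 gives 2039-08-03.
`start of month` rewinds 2039-08-03 to 2039-08-01.
Going back 1 day from 2039-08-01 reaches 2039-07-31 (last day of July, 31 days).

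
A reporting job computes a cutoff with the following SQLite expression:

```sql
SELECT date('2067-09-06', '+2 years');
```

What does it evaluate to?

Adding +2 years to 2067-09-06 gives 2069-09-06.

2069-09-06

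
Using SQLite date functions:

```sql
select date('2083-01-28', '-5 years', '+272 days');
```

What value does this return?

Adding -5 years to 2083-01-28 gives 2078-01-28.
Applying '+272 days' to 2078-01-28: counting 272 days forward gives 2078-10-27.

2078-10-27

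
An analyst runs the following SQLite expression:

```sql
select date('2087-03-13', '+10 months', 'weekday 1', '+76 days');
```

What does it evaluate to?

Adding +10 months to 2087-03-13 gives 2088-01-13.
`weekday 1` advances to the next Monday; 2088-01-13 is a Tuesday, so it moves forward to 2088-01-19.
Applying '+76 days' to 2088-01-19: counting 76 days forward gives 2088-04-04.

2088-04-04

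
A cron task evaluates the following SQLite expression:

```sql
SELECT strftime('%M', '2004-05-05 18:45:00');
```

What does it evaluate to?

45

`%M` extracts the 2-digit minute: 45.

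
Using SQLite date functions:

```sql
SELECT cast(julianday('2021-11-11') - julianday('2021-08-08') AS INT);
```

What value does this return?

95

23 days remain in August 2021 after the 8th (31 − 8).
September 2021: 30 days.
October 2021: 31 days.
Then 11 days into November 2021.
Total: 23 + 30 + 31 + 11 = 95.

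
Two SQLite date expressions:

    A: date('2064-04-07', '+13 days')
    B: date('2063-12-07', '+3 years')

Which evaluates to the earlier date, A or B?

A = 2064-04-20.
B = 2066-12-07.
A is earlier.

A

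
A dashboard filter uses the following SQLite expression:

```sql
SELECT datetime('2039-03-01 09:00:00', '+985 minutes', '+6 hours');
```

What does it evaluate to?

2039-03-02 07:25:00

985 minutes = 16h 25m; +985 minutes from 2039-03-01 09:00:00 is 2039-03-02 01:25:00 (crosses midnight).
+6 hours from 2039-03-02 01:25:00 is 2039-03-02 07:25:00.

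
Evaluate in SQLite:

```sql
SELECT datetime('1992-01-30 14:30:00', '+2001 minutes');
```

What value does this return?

2001 minutes = 33h 21m; +2001 minutes from 1992-01-30 14:30:00 is 1992-01-31 23:51:00 (crosses midnight).

1992-01-31 23:51:00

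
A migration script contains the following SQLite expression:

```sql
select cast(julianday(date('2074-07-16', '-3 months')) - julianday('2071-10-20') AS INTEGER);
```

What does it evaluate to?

909

Adding -3 months to 2074-07-16 gives 2074-04-16.
11 days remain in October 2071 after the 20th (31 − 20).
Full months from November 2071 through March 2074 contribute their day counts.
Then 16 days into April 2074.
Total: 11 + 30 + 31 + 31 + 29 + 31 + 30 + 31 + 30 + 31 + 31 + 30 + 31 + 30 + 31 + 31 + 28 + 31 + 30 + 31 + 30 + 31 + 31 + 30 + 31 + 30 + 31 + 31 + 28 + 31 + 16 = 909.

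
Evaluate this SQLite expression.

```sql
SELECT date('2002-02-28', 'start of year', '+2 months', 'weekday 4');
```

`start of year` rewinds 2002-02-28 to 2002-01-01.
Adding +2 months to 2002-01-01 gives 2002-03-01.
`weekday 4` advances to the next Thursday; 2002-03-01 is a Friday, so it moves forward to 2002-03-07.

2002-03-07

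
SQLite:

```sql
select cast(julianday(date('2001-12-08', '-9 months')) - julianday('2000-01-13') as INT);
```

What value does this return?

420

Adding -9 months to 2001-12-08 gives 2001-03-08.
18 days remain in January 2000 after the 13th (31 − 13).
Full months from February 2000 through February 2001 contribute their day counts.
Then 8 days into March 2001.
Total: 18 + 29 + 31 + 30 + 31 + 30 + 31 + 31 + 30 + 31 + 30 + 31 + 31 + 28 + 8 = 420.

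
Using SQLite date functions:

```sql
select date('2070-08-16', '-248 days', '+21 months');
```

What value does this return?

Applying '-248 days' to 2070-08-16: counting 248 days back gives 2069-12-11.
Adding +21 months to 2069-12-11 gives 2071-09-11.

2071-09-11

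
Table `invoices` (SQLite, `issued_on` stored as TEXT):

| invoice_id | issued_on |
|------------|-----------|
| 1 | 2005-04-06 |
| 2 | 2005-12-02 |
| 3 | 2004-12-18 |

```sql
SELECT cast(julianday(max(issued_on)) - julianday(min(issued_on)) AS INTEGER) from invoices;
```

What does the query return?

349

MIN = 2004-12-18, MAX = 2005-12-02.
13 days remain in December 2004 after the 18th (31 − 18).
Full months from January 2005 through November 2005 contribute their day counts.
Then 2 days into December 2005.
Total: 13 + 31 + 28 + 31 + 30 + 31 + 30 + 31 + 31 + 30 + 31 + 30 + 2 = 349.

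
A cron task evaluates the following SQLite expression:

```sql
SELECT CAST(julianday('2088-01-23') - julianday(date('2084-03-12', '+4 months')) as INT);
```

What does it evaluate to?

Adding +4 months to 2084-03-12 gives 2084-07-12.
19 days remain in July 2084 after the 12th (31 − 12).
Full months from August 2084 through December 2087 contribute their day counts.
Then 23 days into January 2088.
Total: 19 + 31 + 30 + 31 + 30 + 31 + 31 + 28 + 31 + 30 + 31 + 30 + 31 + 31 + 30 + 31 + 30 + 31 + 31 + 28 + 31 + 30 + 31 + 30 + 31 + 31 + 30 + 31 + 30 + 31 + 31 + 28 + 31 + 30 + 31 + 30 + 31 + 31 + 30 + 31 + 30 + 31 + 23 = 1290.

1290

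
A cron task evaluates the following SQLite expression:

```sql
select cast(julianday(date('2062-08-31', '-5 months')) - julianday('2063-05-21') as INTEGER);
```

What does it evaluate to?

Adding -5 months to 2062-08-31 gives 2062-03-31.
0 days remain in March 2062 after the 31st (31 − 31).
Full months from April 2062 through April 2063 contribute their day counts.
Then 21 days into May 2063.
Total: 0 + 30 + 31 + 30 + 31 + 31 + 30 + 31 + 30 + 31 + 31 + 28 + 31 + 30 + 21 = 416.
The subtraction is earlier − later, so the result is −416 → -416.

-416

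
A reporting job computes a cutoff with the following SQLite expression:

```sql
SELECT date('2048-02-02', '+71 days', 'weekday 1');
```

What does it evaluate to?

Applying '+71 days' to 2048-02-02: counting 71 days forward gives 2048-04-13.
`weekday 1` advances to the next Monday; 2048-04-13 is already a Monday, so it stays at 2048-04-13.

2048-04-13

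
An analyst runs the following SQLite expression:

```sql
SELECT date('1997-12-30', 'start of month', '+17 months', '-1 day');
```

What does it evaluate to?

`start of month` rewinds 1997-12-30 to 1997-12-01.
Adding +17 months to 1997-12-01 gives 1999-05-01.
Going back 1 day from 1999-05-01 reaches 1999-04-30 (last day of April, 30 days).

1999-04-30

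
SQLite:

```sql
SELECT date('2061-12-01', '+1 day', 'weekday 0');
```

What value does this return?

2061-12-04

Advancing 1 more day within December lands on 2061-12-02.
`weekday 0` advances to the next Sunday; 2061-12-02 is a Friday, so it moves forward to 2061-12-04.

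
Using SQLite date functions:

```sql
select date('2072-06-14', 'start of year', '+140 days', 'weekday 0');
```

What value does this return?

2072-05-22

`start of year` rewinds 2072-06-14 to 2072-01-01.
Applying '+140 days' to 2072-01-01: counting 140 days forward gives 2072-05-20.
`weekday 0` advances to the next Sunday; 2072-05-20 is a Friday, so it moves forward to 2072-05-22.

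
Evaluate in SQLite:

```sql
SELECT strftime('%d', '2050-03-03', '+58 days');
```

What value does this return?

First apply '+58 days': 2050-03-03 → 2050-04-30.
`%d` extracts the 2-digit day of month: 30.

30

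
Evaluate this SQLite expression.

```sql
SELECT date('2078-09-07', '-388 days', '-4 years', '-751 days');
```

Applying '-388 days' to 2078-09-07: counting 388 days back gives 2077-08-15.
Adding -4 years to 2077-08-15 gives 2073-08-15.
Applying '-751 days' to 2073-08-15: counting 751 days back gives 2071-07-26.

2071-07-26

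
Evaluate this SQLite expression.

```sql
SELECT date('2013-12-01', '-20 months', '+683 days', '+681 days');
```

2015-12-26

Adding -20 months to 2013-12-01 gives 2012-04-01.
Applying '+683 days' to 2012-04-01: counting 683 days forward gives 2014-02-13.
Applying '+681 days' to 2014-02-13: counting 681 days forward gives 2015-12-26.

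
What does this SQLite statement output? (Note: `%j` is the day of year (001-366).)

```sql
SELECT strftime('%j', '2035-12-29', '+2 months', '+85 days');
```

145

First apply '+2 months', '+85 days': 2035-12-29 → 2036-05-24.
Day-of-year for 2036-05-24: days since 2036-01-01 inclusive = 145, zero-padded to 145.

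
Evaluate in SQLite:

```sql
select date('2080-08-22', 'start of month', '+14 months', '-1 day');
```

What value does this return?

2081-09-30

`start of month` rewinds 2080-08-22 to 2080-08-01.
Adding +14 months to 2080-08-01 gives 2081-10-01.
Going back 1 day from 2081-10-01 reaches 2081-09-30 (last day of September, 30 days).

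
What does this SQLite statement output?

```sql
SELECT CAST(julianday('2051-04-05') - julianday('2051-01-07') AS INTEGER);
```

24 days remain in January 2051 after the 7th (31 − 7).
February 2051: 28 days.
March 2051: 31 days.
Then 5 days into April 2051.
Total: 24 + 28 + 31 + 5 = 88.

88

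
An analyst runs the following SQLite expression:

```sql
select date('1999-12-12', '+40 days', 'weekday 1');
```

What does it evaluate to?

December 1999 has 31 days; 19 remain after the 12th, so 20 days reach 2000-01-01.
Advancing 20 more days within January lands on 2000-01-21.
`weekday 1` advances to the next Monday; 2000-01-21 is a Friday, so it moves forward to 2000-01-24.

2000-01-24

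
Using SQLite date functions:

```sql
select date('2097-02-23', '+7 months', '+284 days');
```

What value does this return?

2098-07-04

Adding +7 months to 2097-02-23 gives 2097-09-23.
Applying '+284 days' to 2097-09-23: counting 284 days forward gives 2098-07-04.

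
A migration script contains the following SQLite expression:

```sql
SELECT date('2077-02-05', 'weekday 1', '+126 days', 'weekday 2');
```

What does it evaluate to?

`weekday 1` advances to the next Monday; 2077-02-05 is a Friday, so it moves forward to 2077-02-08.
Applying '+126 days' to 2077-02-08: counting 126 days forward gives 2077-06-14.
`weekday 2` advances to the next Tuesday; 2077-06-14 is a Monday, so it moves forward to 2077-06-15.

2077-06-15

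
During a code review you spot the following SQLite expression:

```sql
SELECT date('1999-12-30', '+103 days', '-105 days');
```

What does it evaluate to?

1999-12-28

Applying '+103 days' to 1999-12-30: counting 103 days forward gives 2000-04-11.
Applying '-105 days' to 2000-04-11: counting 105 days back gives 1999-12-28.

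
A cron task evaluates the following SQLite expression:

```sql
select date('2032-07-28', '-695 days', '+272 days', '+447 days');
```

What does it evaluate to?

2032-08-21

Applying '-695 days' to 2032-07-28: counting 695 days back gives 2030-09-02.
Applying '+272 days' to 2030-09-02: counting 272 days forward gives 2031-06-01.
Applying '+447 days' to 2031-06-01: counting 447 days forward gives 2032-08-21.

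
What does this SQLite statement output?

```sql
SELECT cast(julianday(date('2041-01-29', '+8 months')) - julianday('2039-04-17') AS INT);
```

Adding +8 months to 2041-01-29 gives 2041-09-29.
13 days remain in April 2039 after the 17th (30 − 17).
Full months from May 2039 through August 2041 contribute their day counts.
Then 29 days into September 2041.
Total: 13 + 31 + 30 + 31 + 31 + 30 + 31 + 30 + 31 + 31 + 29 + 31 + 30 + 31 + 30 + 31 + 31 + 30 + 31 + 30 + 31 + 31 + 28 + 31 + 30 + 31 + 30 + 31 + 31 + 29 = 896.

896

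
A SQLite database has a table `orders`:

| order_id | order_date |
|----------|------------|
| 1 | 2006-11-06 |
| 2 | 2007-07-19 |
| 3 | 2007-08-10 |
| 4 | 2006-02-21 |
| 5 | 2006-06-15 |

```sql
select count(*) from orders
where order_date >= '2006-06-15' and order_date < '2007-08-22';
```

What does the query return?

Rows in [2006-06-15, 2007-08-22): 2006-11-06, 2007-07-19, 2007-08-10, 2006-06-15 → 4 rows.

4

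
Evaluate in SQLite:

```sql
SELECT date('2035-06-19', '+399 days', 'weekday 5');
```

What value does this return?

Applying '+399 days' to 2035-06-19: counting 399 days forward gives 2036-07-22.
`weekday 5` advances to the next Friday; 2036-07-22 is a Tuesday, so it moves forward to 2036-07-25.

2036-07-25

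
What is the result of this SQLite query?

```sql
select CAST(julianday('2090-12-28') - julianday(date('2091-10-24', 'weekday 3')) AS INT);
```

`weekday 3` advances to the next Wednesday; 2091-10-24 is already a Wednesday, so it stays at 2091-10-24.
3 days remain in December 2090 after the 28th (31 − 28).
Full months from January 2091 through September 2091 contribute their day counts.
Then 24 days into October 2091.
Total: 3 + 31 + 28 + 31 + 30 + 31 + 30 + 31 + 31 + 30 + 24 = 300.
The subtraction is earlier − later, so the result is −300 → -300.

-300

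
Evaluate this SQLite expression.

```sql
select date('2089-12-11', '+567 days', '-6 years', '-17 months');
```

2084-02-01

Applying '+567 days' to 2089-12-11: counting 567 days forward gives 2091-07-01.
Adding -6 years to 2091-07-01 gives 2085-07-01.
Adding -17 months to 2085-07-01 gives 2084-02-01.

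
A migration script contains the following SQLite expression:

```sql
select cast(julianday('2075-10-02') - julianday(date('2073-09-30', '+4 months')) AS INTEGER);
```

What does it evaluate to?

Adding +4 months to 2073-09-30 gives 2074-01-30.
1 day remains in January 2074 after the 30th (31 − 30).
Full months from February 2074 through September 2075 contribute their day counts.
Then 2 days into October 2075.
Total: 1 + 28 + 31 + 30 + 31 + 30 + 31 + 31 + 30 + 31 + 30 + 31 + 31 + 28 + 31 + 30 + 31 + 30 + 31 + 31 + 30 + 2 = 610.

610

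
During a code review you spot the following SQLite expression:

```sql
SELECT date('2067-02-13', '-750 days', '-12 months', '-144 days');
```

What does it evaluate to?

2063-09-02

Applying '-750 days' to 2067-02-13: counting 750 days back gives 2065-01-24.
Adding -12 months to 2065-01-24 gives 2064-01-24.
Applying '-144 days' to 2064-01-24: counting 144 days back gives 2063-09-02.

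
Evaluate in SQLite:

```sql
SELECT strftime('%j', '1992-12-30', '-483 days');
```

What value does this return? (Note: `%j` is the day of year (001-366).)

First apply '-483 days': 1992-12-30 → 1991-09-04.
Day-of-year for 1991-09-04: days since 1991-01-01 inclusive = 247, zero-padded to 247.

247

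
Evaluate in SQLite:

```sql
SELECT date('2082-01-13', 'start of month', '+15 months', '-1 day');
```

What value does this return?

`start of month` rewinds 2082-01-13 to 2082-01-01.
Adding +15 months to 2082-01-01 gives 2083-04-01.
Going back 1 day from 2083-04-01 reaches 2083-03-31 (last day of March, 31 days).

2083-03-31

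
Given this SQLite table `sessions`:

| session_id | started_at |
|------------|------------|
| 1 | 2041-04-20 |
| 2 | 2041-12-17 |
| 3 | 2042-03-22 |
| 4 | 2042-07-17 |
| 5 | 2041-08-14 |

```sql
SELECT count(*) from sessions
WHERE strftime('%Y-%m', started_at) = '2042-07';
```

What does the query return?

Rows with year-month 2042-07: 2042-07-17 → 1.

1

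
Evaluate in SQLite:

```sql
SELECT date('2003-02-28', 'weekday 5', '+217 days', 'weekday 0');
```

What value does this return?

`weekday 5` advances to the next Friday; 2003-02-28 is already a Friday, so it stays at 2003-02-28.
Applying '+217 days' to 2003-02-28: counting 217 days forward gives 2003-10-03.
`weekday 0` advances to the next Sunday; 2003-10-03 is a Friday, so it moves forward to 2003-10-05.

2003-10-05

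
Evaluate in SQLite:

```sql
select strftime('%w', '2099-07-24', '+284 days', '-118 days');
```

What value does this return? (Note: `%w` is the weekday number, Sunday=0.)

First apply '+284 days', '-118 days': 2099-07-24 → 2100-01-06.
2100-01-06 is a Wednesday; with Sunday=0 that is 3.

3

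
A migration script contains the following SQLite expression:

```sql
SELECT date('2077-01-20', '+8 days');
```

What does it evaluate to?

2077-01-28

Advancing 8 more days within January lands on 2077-01-28.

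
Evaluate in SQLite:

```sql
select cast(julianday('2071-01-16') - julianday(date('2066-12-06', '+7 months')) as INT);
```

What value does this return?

Adding +7 months to 2066-12-06 gives 2067-07-06.
25 days remain in July 2067 after the 6th (31 − 6).
Full months from August 2067 through December 2070 contribute their day counts.
Then 16 days into January 2071.
Total: 25 + 31 + 30 + 31 + 30 + 31 + 31 + 29 + 31 + 30 + 31 + 30 + 31 + 31 + 30 + 31 + 30 + 31 + 31 + 28 + 31 + 30 + 31 + 30 + 31 + 31 + 30 + 31 + 30 + 31 + 31 + 28 + 31 + 30 + 31 + 30 + 31 + 31 + 30 + 31 + 30 + 31 + 16 = 1290.

1290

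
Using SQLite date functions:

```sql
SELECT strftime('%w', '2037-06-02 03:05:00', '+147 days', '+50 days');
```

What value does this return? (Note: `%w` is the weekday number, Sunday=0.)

3

First apply '+147 days', '+50 days': 2037-06-02 03:05:00 → 2037-12-16 03:05:00.
2037-12-16 is a Wednesday; with Sunday=0 that is 3.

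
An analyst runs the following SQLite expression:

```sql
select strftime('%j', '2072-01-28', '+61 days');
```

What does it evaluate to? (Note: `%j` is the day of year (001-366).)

First apply '+61 days': 2072-01-28 → 2072-03-29.
Day-of-year for 2072-03-29: days since 2072-01-01 inclusive = 89, zero-padded to 089.

089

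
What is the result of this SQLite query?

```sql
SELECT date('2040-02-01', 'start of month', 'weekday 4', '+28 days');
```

2040-03-01

`start of month` rewinds 2040-02-01 to 2040-02-01.
`weekday 4` advances to the next Thursday; 2040-02-01 is a Wednesday, so it moves forward to 2040-02-02.
February 2040 has 29 days; 27 remain after the 2nd, so 28 days reach 2040-03-01.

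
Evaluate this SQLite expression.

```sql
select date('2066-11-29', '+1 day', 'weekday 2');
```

2066-11-30

Advancing 1 more day within November lands on 2066-11-30.
`weekday 2` advances to the next Tuesday; 2066-11-30 is already a Tuesday, so it stays at 2066-11-30.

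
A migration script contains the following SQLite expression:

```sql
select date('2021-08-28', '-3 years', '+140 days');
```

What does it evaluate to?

2019-01-15

Adding -3 years to 2021-08-28 gives 2018-08-28.
Applying '+140 days' to 2018-08-28: counting 140 days forward gives 2019-01-15.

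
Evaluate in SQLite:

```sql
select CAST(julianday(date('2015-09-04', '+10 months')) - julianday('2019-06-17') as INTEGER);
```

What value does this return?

-1078

Adding +10 months to 2015-09-04 gives 2016-07-04.
27 days remain in July 2016 after the 4th (31 − 4).
Full months from August 2016 through May 2019 contribute their day counts.
Then 17 days into June 2019.
Total: 27 + 31 + 30 + 31 + 30 + 31 + 31 + 28 + 31 + 30 + 31 + 30 + 31 + 31 + 30 + 31 + 30 + 31 + 31 + 28 + 31 + 30 + 31 + 30 + 31 + 31 + 30 + 31 + 30 + 31 + 31 + 28 + 31 + 30 + 31 + 17 = 1078.
The subtraction is earlier − later, so the result is −1078 → -1078.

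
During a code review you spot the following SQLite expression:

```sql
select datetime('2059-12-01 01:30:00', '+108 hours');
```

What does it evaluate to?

2059-12-05 13:30:00

+108 hours from 2059-12-01 01:30:00 is 2059-12-05 13:30:00 (crosses midnight).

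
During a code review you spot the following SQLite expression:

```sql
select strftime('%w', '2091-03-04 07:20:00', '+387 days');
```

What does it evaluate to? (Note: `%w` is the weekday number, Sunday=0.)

2

First apply '+387 days': 2091-03-04 07:20:00 → 2092-03-25 07:20:00.
2092-03-25 is a Tuesday; with Sunday=0 that is 2.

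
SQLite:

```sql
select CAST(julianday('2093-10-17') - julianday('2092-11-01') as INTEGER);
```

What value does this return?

29 days remain in November 2092 after the 1st (30 − 1).
Full months from December 2092 through September 2093 contribute their day counts.
Then 17 days into October 2093.
Total: 29 + 31 + 31 + 28 + 31 + 30 + 31 + 30 + 31 + 31 + 30 + 17 = 350.

350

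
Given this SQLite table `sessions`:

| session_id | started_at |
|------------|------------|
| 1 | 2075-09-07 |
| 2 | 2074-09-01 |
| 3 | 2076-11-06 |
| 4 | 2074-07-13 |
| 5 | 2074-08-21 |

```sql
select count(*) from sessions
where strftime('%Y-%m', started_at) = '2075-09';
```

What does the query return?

1

Rows with year-month 2075-09: 2075-09-07 → 1.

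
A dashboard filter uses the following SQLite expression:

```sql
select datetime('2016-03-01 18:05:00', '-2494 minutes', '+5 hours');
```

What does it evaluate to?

2494 minutes = 41h 34m; -2494 minutes from 2016-03-01 18:05:00 is 2016-02-29 00:31:00 (crosses midnight).
+5 hours from 2016-02-29 00:31:00 is 2016-02-29 05:31:00.

2016-02-29 05:31:00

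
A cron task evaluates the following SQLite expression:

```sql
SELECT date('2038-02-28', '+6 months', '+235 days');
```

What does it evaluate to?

2039-04-20

Adding +6 months to 2038-02-28 gives 2038-08-28.
Applying '+235 days' to 2038-08-28: counting 235 days forward gives 2039-04-20.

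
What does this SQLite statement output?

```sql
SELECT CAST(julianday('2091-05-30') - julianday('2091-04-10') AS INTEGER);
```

50

20 days remain in April 2091 after the 10th (30 − 10).
Then 30 days into May 2091.
Total: 20 + 30 = 50.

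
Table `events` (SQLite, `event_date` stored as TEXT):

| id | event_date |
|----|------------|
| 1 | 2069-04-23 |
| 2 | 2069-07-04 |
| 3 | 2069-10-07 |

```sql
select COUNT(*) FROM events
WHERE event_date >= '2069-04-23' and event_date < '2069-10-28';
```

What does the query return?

Rows in [2069-04-23, 2069-10-28): 2069-04-23, 2069-07-04, 2069-10-07 → 3 rows.

3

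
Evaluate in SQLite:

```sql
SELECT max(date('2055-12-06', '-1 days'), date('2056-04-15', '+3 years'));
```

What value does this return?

date('2055-12-06', '-1 days') → 2055-12-05.
date('2056-04-15', '+3 years') → 2059-04-15.
Later of the two is 2059-04-15.

2059-04-15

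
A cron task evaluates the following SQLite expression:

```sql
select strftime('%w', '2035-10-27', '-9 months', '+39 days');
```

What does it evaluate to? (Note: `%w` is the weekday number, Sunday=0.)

First apply '-9 months', '+39 days': 2035-10-27 → 2035-03-07.
2035-03-07 is a Wednesday; with Sunday=0 that is 3.

3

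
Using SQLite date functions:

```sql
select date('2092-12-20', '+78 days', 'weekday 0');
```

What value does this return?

2093-03-08

Applying '+78 days' to 2092-12-20: counting 78 days forward gives 2093-03-08.
`weekday 0` advances to the next Sunday; 2093-03-08 is already a Sunday, so it stays at 2093-03-08.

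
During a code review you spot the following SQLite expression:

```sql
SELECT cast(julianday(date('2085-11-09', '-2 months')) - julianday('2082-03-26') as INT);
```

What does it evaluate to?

Adding -2 months to 2085-11-09 gives 2085-09-09.
5 days remain in March 2082 after the 26th (31 − 26).
Full months from April 2082 through August 2085 contribute their day counts.
Then 9 days into September 2085.
Total: 5 + 30 + 31 + 30 + 31 + 31 + 30 + 31 + 30 + 31 + 31 + 28 + 31 + 30 + 31 + 30 + 31 + 31 + 30 + 31 + 30 + 31 + 31 + 29 + 31 + 30 + 31 + 30 + 31 + 31 + 30 + 31 + 30 + 31 + 31 + 28 + 31 + 30 + 31 + 30 + 31 + 31 + 9 = 1263.

1263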